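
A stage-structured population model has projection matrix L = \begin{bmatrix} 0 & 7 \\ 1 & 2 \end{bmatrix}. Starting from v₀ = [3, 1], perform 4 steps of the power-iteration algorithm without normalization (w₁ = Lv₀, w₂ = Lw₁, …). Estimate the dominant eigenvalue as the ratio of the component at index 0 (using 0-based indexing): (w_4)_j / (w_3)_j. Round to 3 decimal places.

λ ≈ 4.059

w1 = Lv₀ = (7, 5)
w2 = Lw1 = (35, 17)
w3 = Lw2 = (119, 69)
w4 = Lw3 = (483, 257)
Ratio at component: 483 / 119 = 4.059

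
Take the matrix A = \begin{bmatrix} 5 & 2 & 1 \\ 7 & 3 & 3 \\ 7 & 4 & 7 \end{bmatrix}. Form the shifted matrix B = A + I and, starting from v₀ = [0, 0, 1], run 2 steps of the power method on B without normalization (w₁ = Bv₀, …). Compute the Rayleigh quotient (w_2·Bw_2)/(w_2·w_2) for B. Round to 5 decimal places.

μ ≈ 12.13734

B = A + I has rows (6, 2, 1); (7, 4, 3); (7, 4, 8)
w1 = Bv₀ = (1, 3, 8)
w2 = Bw1 = (20, 43, 83)
Bw2 = (289, 561, 976)
w2·Bw2 = 110911; w2·w2 = 9138; μ ≈ 110911/9138 = 12.13734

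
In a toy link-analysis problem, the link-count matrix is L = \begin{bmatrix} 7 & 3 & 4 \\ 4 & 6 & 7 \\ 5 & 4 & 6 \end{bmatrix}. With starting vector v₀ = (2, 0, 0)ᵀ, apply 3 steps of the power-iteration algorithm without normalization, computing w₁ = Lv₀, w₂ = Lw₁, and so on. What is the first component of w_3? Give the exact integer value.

w1 = Lv₀ = (7·2 + 3·0 + 4·0; 4·2 + 6·0 + 7·0; 5·2 + 4·0 + 6·0) = (14, 8, 10)
w2 = Lw1 = (7·14 + 3·8 + 4·10; 4·14 + 6·8 + 7·10; 5·14 + 4·8 + 6·10) = (162, 174, 162)
w3 = Lw2 = (2304, 2826, 2478)
The requested component of w3 is 2304.

2304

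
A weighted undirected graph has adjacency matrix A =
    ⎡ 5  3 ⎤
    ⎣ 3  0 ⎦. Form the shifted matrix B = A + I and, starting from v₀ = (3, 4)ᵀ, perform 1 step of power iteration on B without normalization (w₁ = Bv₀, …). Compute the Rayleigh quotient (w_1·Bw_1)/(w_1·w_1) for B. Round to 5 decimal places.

B = A + I has rows (6, 3); (3, 1)
w1 = Bv₀ = (6·3 + 3·4; 3·3 + 1·4) = (30, 13)
Bw1 = (219, 103)
w1·Bw1 = 7909; w1·w1 = 1069; μ ≈ 7909/1069 = 7.39850

7.39850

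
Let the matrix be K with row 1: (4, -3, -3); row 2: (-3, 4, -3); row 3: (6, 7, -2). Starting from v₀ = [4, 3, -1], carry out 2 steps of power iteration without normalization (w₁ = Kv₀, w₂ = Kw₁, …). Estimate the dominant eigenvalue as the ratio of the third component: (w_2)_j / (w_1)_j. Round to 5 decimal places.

-0.27660

w1 = Kv₀ = (10, 3, 47)
w2 = Kw1 = (-110, -159, -13)
Ratio at component: -13 / 47 = -0.27660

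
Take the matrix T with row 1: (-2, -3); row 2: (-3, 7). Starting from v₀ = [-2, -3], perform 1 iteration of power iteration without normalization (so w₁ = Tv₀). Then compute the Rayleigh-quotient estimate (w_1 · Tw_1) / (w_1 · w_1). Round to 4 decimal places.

w1 = Tv₀ = ((-2)·(-2) + (-3)·(-3); (-3)·(-2) + 7·(-3)) = (13, -15)
Tw1 = (19, -144)
w1·Tw1 = 13·19 + (-15)·(-144) = 2407; w1·w1 = 13·13 + (-15)·(-15) = 394
λ ≈ 2407/394 = 6.1091

6.1091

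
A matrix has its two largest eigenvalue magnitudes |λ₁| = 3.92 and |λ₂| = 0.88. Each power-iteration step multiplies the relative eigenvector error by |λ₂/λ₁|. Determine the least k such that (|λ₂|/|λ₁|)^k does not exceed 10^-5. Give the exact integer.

8

|λ₂/λ₁| = 0.88/3.92 = 0.22449
Need k ≥ ln(10^-5) / ln(0.22449) = -11.5129 / -1.4939 ≈ 7.706
Smallest integer k satisfying the bound: 8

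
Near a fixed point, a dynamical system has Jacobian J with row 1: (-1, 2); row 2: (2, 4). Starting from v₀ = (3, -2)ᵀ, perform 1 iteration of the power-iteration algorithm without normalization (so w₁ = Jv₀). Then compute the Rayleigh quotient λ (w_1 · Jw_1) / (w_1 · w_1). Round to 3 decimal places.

w1 = Jv₀ = ((-1)·3 + 2·(-2); 2·3 + 4·(-2)) = (-7, -2)
Jw1 = (3, -22)
w1·Jw1 = (-7)·3 + (-2)·(-22) = 23; w1·w1 = (-7)·(-7) + (-2)·(-2) = 53
λ ≈ 23/53 = 0.434

λ ≈ 0.434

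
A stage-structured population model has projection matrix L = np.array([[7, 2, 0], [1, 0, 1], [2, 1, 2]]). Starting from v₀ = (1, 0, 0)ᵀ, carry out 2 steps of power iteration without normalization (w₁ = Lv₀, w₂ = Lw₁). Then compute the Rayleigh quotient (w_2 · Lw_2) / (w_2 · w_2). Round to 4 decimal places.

7.4223

w1 = Lv₀ = (7·1 + 2·0 + 0·0; 1·1 + 0·0 + 1·0; 2·1 + 1·0 + 2·0) = (7, 1, 2)
w2 = Lw1 = (7·7 + 2·1 + 0·2; 1·7 + 0·1 + 1·2; 2·7 + 1·1 + 2·2) = (51, 9, 19)
Lw2 = (375, 70, 149)
w2·Lw2 = 51·375 + 9·70 + 19·149 = 22586; w2·w2 = 51·51 + 9·9 + 19·19 = 3043
λ ≈ 22586/3043 = 7.4223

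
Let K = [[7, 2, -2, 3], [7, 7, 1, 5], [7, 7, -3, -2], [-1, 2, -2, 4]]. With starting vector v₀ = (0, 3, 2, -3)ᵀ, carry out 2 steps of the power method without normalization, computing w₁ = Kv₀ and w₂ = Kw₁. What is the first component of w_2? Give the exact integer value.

w1 = Kv₀ = (7·0 + 2·3 + (-2)·2 + 3·(-3); 7·0 + 7·3 + 1·2 + 5·(-3); 7·0 + 7·3 + (-3)·2 + (-2)·(-3); (-1)·0 + 2·3 + (-2)·2 + 4·(-3)) = (-7, 8, 21, -10)
w2 = Kw1 = (7·(-7) + 2·8 + (-2)·21 + 3·(-10); 7·(-7) + 7·8 + 1·21 + 5·(-10); 7·(-7) + 7·8 + (-3)·21 + (-2)·(-10); (-1)·(-7) + 2·8 + (-2)·21 + 4·(-10)) = (-105, -22, -36, -59)
The requested component of w2 is -105.

-105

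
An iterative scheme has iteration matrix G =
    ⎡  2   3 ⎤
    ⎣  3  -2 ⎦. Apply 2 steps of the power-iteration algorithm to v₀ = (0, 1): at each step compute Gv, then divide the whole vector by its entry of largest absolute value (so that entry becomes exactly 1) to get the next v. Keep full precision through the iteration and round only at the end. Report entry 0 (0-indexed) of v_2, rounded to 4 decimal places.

Gv0 = (3.00000, -2.00000); divide by 3.00000 → v1 = (1.00000, -0.66667)
Gv1 = (0.00000, 4.33333); divide by 4.33333 → v2 = (0.00000, 1.00000)
Requested entry of v2: 0/13 = 0.0000

0.0000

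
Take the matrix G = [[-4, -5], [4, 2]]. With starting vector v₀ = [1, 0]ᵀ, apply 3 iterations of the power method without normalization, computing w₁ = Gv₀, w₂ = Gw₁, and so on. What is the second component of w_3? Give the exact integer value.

-32

w1 = Gv₀ = ((-4)·1 + (-5)·0; 4·1 + 2·0) = (-4, 4)
w2 = Gw1 = ((-4)·(-4) + (-5)·4; 4·(-4) + 2·4) = (-4, -8)
w3 = Gw2 = (56, -32)
The requested component of w3 is -32.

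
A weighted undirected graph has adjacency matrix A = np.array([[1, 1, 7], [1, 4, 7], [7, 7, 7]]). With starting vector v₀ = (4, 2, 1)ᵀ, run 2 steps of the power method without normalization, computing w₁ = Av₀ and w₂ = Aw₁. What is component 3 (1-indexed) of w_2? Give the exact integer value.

w1 = Av₀ = (1·4 + 1·2 + 7·1; 1·4 + 4·2 + 7·1; 7·4 + 7·2 + 7·1) = (13, 19, 49)
w2 = Aw1 = (1·13 + 1·19 + 7·49; 1·13 + 4·19 + 7·49; 7·13 + 7·19 + 7·49) = (375, 432, 567)
The requested component of w2 is 567.

567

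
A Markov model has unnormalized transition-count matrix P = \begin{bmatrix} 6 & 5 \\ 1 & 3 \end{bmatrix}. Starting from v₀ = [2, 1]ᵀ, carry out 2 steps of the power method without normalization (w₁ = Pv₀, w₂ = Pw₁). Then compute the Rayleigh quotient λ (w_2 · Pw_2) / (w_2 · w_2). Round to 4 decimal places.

λ ≈ 7.2425

w1 = Pv₀ = (6·2 + 5·1; 1·2 + 3·1) = (17, 5)
w2 = Pw1 = (6·17 + 5·5; 1·17 + 3·5) = (127, 32)
Pw2 = (922, 223)
w2·Pw2 = 127·922 + 32·223 = 124230; w2·w2 = 127·127 + 32·32 = 17153
λ ≈ 124230/17153 = 7.2425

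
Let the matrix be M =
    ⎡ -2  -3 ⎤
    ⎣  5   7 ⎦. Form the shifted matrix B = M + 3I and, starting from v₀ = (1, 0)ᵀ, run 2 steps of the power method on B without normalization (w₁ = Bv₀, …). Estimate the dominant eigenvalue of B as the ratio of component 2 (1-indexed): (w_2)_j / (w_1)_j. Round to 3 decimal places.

μ ≈ 11.000

B = M + 3I has rows (1, -3); (5, 10)
w1 = Bv₀ = (1·1 + (-3)·0; 5·1 + 10·0) = (1, 5)
w2 = Bw1 = (1·1 + (-3)·5; 5·1 + 10·5) = (-14, 55)
Ratio: 55/5 = 11.000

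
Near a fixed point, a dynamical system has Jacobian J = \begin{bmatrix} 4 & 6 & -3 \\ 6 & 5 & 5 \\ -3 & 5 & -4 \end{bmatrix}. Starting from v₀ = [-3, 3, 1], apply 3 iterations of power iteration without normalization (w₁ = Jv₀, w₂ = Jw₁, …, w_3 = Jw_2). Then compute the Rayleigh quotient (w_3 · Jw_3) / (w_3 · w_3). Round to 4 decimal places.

w1 = Jv₀ = (4·(-3) + 6·3 + (-3)·1; 6·(-3) + 5·3 + 5·1; (-3)·(-3) + 5·3 + (-4)·1) = (3, 2, 20)
w2 = Jw1 = (4·3 + 6·2 + (-3)·20; 6·3 + 5·2 + 5·20; (-3)·3 + 5·2 + (-4)·20) = (-36, 128, -79)
w3 = Jw2 = (861, 29, 1064)
Jw3 = (426, 10631, -6694)
w3·Jw3 = 861·426 + 29·10631 + 1064·(-6694) = -6447331; w3·w3 = 861·861 + 29·29 + 1064·1064 = 1874258
λ ≈ -6447331/1874258 = -3.4399

-3.4399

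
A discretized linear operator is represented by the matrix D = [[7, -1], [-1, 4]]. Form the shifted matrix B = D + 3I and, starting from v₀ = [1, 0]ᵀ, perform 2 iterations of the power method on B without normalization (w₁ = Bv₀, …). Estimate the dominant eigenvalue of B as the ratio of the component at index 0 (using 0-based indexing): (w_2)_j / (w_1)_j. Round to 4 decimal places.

B = D + 3I has rows (10, -1); (-1, 7)
w1 = Bv₀ = (10·1 + (-1)·0; (-1)·1 + 7·0) = (10, -1)
w2 = Bw1 = (10·10 + (-1)·(-1); (-1)·10 + 7·(-1)) = (101, -17)
Ratio: 101/10 = 10.1000

μ ≈ 10.1000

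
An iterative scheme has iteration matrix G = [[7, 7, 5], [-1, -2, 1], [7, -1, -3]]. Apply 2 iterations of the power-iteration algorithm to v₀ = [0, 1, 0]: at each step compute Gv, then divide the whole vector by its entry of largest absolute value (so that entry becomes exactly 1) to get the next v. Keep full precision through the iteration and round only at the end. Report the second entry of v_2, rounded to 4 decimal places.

Gv0 = (7.00000, -2.00000, -1.00000); divide by 7.00000 → v1 = (1.00000, -0.28571, -0.14286)
Gv1 = (4.28571, -0.57143, 7.71429); divide by 7.71429 → v2 = (0.55556, -0.07407, 1.00000)
Requested entry of v2: -4/54 = -0.0741

-0.0741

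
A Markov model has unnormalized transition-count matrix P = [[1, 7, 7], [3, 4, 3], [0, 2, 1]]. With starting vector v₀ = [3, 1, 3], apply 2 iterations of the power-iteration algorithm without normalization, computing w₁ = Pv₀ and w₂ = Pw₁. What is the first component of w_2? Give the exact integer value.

w1 = Pv₀ = (31, 22, 5)
w2 = Pw1 = (220, 196, 49)
The requested component of w2 is 220.

220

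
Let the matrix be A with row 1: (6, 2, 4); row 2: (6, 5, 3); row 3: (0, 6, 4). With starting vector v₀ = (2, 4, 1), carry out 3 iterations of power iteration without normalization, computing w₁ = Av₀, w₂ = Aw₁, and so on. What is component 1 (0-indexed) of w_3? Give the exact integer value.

4937

w1 = Av₀ = (24, 35, 28)
w2 = Aw1 = (326, 403, 322)
w3 = Aw2 = (4050, 4937, 3706)
The requested component of w3 is 4937.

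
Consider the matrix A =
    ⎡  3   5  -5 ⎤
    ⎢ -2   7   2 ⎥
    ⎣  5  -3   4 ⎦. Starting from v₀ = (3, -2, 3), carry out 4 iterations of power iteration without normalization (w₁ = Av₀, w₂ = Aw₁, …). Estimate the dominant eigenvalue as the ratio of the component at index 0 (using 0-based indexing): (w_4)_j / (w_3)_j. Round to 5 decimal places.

-3.79682

w1 = Av₀ = (3·3 + 5·(-2) + (-5)·3; (-2)·3 + 7·(-2) + 2·3; 5·3 + (-3)·(-2) + 4·3) = (-16, -14, 33)
w2 = Aw1 = (3·(-16) + 5·(-14) + (-5)·33; (-2)·(-16) + 7·(-14) + 2·33; 5·(-16) + (-3)·(-14) + 4·33) = (-283, 0, 94)
w3 = Aw2 = (-1319, 754, -1039)
w4 = Aw3 = (5008, 5838, -13013)
Ratio at component: 5008 / -1319 = -3.79682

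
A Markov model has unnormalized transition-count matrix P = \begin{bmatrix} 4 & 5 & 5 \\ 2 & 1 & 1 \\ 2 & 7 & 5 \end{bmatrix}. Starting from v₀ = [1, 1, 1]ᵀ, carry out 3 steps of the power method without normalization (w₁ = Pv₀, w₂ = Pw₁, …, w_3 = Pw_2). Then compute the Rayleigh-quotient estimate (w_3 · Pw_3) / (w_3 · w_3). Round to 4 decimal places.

w1 = Pv₀ = (4·1 + 5·1 + 5·1; 2·1 + 1·1 + 1·1; 2·1 + 7·1 + 5·1) = (14, 4, 14)
w2 = Pw1 = (4·14 + 5·4 + 5·14; 2·14 + 1·4 + 1·14; 2·14 + 7·4 + 5·14) = (146, 46, 126)
w3 = Pw2 = (1444, 464, 1244)
Pw3 = (14316, 4596, 12356)
w3·Pw3 = 1444·14316 + 464·4596 + 1244·12356 = 38175712; w3·w3 = 1444·1444 + 464·464 + 1244·1244 = 3847968
λ ≈ 38175712/3847968 = 9.9210

9.9210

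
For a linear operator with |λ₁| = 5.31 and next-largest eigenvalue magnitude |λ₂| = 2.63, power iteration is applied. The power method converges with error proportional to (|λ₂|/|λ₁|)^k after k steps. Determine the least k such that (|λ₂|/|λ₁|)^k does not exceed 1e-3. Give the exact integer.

10

|λ₂/λ₁| = 2.63/5.31 = 0.49529
Need k ≥ ln(1e-3) / ln(0.49529) = -6.9078 / -0.7026 ≈ 9.832
Smallest integer k satisfying the bound: 10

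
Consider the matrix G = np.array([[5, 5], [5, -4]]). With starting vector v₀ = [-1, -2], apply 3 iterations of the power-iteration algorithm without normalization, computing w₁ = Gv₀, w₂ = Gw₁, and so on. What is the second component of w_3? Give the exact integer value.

48

w1 = Gv₀ = (-15, 3)
w2 = Gw1 = (-60, -87)
w3 = Gw2 = (-735, 48)
The requested component of w3 is 48.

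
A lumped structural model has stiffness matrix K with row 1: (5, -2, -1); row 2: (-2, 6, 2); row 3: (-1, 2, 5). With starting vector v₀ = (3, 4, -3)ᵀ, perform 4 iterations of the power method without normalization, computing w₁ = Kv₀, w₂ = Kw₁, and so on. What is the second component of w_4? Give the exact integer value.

-320

w1 = Kv₀ = (10, 12, -10)
w2 = Kw1 = (36, 32, -36)
w3 = Kw2 = (152, 48, -152)
w4 = Kw3 = (816, -320, -816)
The requested component of w4 is -320.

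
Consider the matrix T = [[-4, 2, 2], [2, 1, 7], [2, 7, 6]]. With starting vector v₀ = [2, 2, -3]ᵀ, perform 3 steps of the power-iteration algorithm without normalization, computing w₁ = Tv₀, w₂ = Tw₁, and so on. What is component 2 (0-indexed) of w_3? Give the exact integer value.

-975

w1 = Tv₀ = ((-4)·2 + 2·2 + 2·(-3); 2·2 + 1·2 + 7·(-3); 2·2 + 7·2 + 6·(-3)) = (-10, -15, 0)
w2 = Tw1 = ((-4)·(-10) + 2·(-15) + 2·0; 2·(-10) + 1·(-15) + 7·0; 2·(-10) + 7·(-15) + 6·0) = (10, -35, -125)
w3 = Tw2 = (-360, -890, -975)
The requested component of w3 is -975.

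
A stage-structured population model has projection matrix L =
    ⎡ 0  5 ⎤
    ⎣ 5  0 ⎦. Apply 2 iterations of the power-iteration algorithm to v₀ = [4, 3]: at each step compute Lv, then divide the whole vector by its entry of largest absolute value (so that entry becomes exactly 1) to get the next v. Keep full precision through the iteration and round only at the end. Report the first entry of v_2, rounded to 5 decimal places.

1.00000

Lv0 = (15.000000, 20.000000); divide by 20.000000 → v1 = (0.750000, 1.000000)
Lv1 = (5.000000, 3.750000); divide by 5.000000 → v2 = (1.000000, 0.750000)
Requested entry of v2: 100/100 = 1.00000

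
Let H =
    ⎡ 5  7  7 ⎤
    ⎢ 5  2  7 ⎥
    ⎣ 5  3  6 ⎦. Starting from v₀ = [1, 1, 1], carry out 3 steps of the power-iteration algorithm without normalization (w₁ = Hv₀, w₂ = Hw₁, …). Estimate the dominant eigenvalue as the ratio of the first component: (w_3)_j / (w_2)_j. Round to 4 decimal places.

w1 = Hv₀ = (5·1 + 7·1 + 7·1; 5·1 + 2·1 + 7·1; 5·1 + 3·1 + 6·1) = (19, 14, 14)
w2 = Hw1 = (5·19 + 7·14 + 7·14; 5·19 + 2·14 + 7·14; 5·19 + 3·14 + 6·14) = (291, 221, 221)
w3 = Hw2 = (4549, 3444, 3444)
Ratio at component: 4549 / 291 = 15.6323

15.6323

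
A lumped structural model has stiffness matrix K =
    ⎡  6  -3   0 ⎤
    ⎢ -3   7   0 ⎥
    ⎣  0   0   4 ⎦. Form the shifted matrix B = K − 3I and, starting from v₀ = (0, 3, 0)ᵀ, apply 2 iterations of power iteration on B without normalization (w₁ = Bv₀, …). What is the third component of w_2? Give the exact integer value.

B = K − 3I has rows (3, -3, 0); (-3, 4, 0); (0, 0, 1)
w1 = Bv₀ = (3·0 + (-3)·3 + 0·0; (-3)·0 + 4·3 + 0·0; 0·0 + 0·3 + 1·0) = (-9, 12, 0)
w2 = Bw1 = (3·(-9) + (-3)·12 + 0·0; (-3)·(-9) + 4·12 + 0·0; 0·(-9) + 0·12 + 1·0) = (-63, 75, 0)
Requested component of w2: 0

0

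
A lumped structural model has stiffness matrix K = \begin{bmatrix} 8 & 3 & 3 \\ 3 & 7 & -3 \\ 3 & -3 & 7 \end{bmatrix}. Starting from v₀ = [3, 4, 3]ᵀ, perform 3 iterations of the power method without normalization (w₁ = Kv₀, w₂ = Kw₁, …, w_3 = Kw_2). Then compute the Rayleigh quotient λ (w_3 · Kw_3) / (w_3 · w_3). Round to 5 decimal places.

w1 = Kv₀ = (45, 28, 18)
w2 = Kw1 = (498, 277, 177)
w3 = Kw2 = (5346, 2902, 1902)
Kw3 = (57180, 30646, 20646)
w3·Kw3 = 5346·57180 + 2902·30646 + 1902·20646 = 433887664; w3·w3 = 5346·5346 + 2902·2902 + 1902·1902 = 40618924
λ ≈ 433887664/40618924 = 10.68191

λ ≈ 10.68191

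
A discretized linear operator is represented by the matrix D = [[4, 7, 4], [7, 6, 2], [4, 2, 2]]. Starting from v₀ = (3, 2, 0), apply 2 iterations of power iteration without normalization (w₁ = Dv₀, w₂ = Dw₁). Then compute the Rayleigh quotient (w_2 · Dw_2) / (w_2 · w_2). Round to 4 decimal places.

λ ≈ 13.5659

w1 = Dv₀ = (4·3 + 7·2 + 4·0; 7·3 + 6·2 + 2·0; 4·3 + 2·2 + 2·0) = (26, 33, 16)
w2 = Dw1 = (4·26 + 7·33 + 4·16; 7·26 + 6·33 + 2·16; 4·26 + 2·33 + 2·16) = (399, 412, 202)
Dw2 = (5288, 5669, 2824)
w2·Dw2 = 399·5288 + 412·5669 + 202·2824 = 5015988; w2·w2 = 399·399 + 412·412 + 202·202 = 369749
λ ≈ 5015988/369749 = 13.5659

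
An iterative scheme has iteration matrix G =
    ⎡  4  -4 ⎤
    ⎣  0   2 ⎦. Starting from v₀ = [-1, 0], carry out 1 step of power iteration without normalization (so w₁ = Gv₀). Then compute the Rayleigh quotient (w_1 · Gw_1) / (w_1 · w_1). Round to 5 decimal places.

4.00000

w1 = Gv₀ = (4·(-1) + (-4)·0; 0·(-1) + 2·0) = (-4, 0)
Gw1 = (-16, 0)
w1·Gw1 = (-4)·(-16) + 0·0 = 64; w1·w1 = (-4)·(-4) + 0·0 = 16
λ ≈ 64/16 = 4.00000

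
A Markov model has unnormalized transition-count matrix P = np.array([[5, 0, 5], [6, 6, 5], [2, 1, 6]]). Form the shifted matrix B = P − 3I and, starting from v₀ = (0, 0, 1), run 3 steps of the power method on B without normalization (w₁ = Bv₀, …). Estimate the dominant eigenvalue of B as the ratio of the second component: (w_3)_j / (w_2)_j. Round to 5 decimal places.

B = P − 3I has rows (2, 0, 5); (6, 3, 5); (2, 1, 3)
w1 = Bv₀ = (2·0 + 0·0 + 5·1; 6·0 + 3·0 + 5·1; 2·0 + 1·0 + 3·1) = (5, 5, 3)
w2 = Bw1 = (2·5 + 0·5 + 5·3; 6·5 + 3·5 + 5·3; 2·5 + 1·5 + 3·3) = (25, 60, 24)
w3 = Bw2 = (170, 450, 182)
Ratio: 450/60 = 7.50000

μ ≈ 7.50000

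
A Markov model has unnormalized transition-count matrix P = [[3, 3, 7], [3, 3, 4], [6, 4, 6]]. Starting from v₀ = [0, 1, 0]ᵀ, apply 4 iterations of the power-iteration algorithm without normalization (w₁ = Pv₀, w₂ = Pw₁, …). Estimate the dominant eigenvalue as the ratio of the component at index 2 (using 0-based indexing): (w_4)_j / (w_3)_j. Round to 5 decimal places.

w1 = Pv₀ = (3, 3, 4)
w2 = Pw1 = (46, 34, 54)
w3 = Pw2 = (618, 456, 736)
w4 = Pw3 = (8374, 6166, 9948)
Ratio at component: 9948 / 736 = 13.51630

λ ≈ 13.51630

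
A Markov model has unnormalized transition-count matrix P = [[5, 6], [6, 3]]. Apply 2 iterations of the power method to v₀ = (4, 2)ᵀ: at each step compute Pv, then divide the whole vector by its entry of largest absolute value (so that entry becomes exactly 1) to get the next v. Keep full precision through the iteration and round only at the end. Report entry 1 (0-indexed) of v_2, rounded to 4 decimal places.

Pv0 = (32.00000, 30.00000); divide by 32.00000 → v1 = (1.00000, 0.93750)
Pv1 = (10.62500, 8.81250); divide by 10.62500 → v2 = (1.00000, 0.82941)
Requested entry of v2: 282/340 = 0.8294

0.8294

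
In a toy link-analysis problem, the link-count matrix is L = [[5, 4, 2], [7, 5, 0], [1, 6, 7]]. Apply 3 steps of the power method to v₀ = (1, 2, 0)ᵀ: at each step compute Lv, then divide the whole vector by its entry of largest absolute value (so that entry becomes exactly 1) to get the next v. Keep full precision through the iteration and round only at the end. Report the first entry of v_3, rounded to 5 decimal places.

Lv0 = (13.000000, 17.000000, 13.000000); divide by 17.000000 → v1 = (0.764706, 1.000000, 0.764706)
Lv1 = (9.352941, 10.352941, 12.117647); divide by 12.117647 → v2 = (0.771845, 0.854369, 1.000000)
Lv2 = (9.276699, 9.674757, 12.898058); divide by 12.898058 → v3 = (0.719232, 0.750094, 1.000000)
Requested entry of v3: 1911/2657 = 0.71923

0.71923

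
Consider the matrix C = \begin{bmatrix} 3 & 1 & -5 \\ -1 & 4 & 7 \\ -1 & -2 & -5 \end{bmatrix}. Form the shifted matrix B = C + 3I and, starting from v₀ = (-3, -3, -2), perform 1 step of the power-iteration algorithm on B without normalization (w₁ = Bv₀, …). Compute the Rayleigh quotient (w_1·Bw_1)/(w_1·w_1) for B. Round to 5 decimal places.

4.82040

B = C + 3I has rows (6, 1, -5); (-1, 7, 7); (-1, -2, -2)
w1 = Bv₀ = (6·(-3) + 1·(-3) + (-5)·(-2); (-1)·(-3) + 7·(-3) + 7·(-2); (-1)·(-3) + (-2)·(-3) + (-2)·(-2)) = (-11, -32, 13)
Bw1 = (-163, -122, 49)
w1·Bw1 = 6334; w1·w1 = 1314; μ ≈ 6334/1314 = 4.82040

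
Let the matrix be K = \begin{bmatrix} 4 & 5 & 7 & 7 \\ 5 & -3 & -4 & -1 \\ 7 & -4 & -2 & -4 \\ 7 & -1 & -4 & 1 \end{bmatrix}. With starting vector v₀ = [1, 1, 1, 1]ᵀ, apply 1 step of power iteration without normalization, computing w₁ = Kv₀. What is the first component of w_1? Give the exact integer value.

23

w1 = Kv₀ = (4·1 + 5·1 + 7·1 + 7·1; 5·1 + (-3)·1 + (-4)·1 + (-1)·1; 7·1 + (-4)·1 + (-2)·1 + (-4)·1; 7·1 + (-1)·1 + (-4)·1 + 1·1) = (23, -3, -3, 3)
The requested component of w1 is 23.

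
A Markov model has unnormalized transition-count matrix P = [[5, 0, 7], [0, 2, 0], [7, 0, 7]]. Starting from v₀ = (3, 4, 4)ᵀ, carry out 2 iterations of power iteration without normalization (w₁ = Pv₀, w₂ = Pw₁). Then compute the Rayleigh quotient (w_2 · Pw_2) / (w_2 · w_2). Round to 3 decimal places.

w1 = Pv₀ = (43, 8, 49)
w2 = Pw1 = (558, 16, 644)
Pw2 = (7298, 32, 8414)
w2·Pw2 = 558·7298 + 16·32 + 644·8414 = 9491412; w2·w2 = 558·558 + 16·16 + 644·644 = 726356
λ ≈ 9491412/726356 = 13.067

13.067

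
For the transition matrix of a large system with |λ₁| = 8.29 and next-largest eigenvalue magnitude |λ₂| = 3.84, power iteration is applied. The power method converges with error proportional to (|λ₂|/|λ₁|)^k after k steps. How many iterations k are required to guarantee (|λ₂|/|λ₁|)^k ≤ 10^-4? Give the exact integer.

12

|λ₂/λ₁| = 3.84/8.29 = 0.46321
Need k ≥ ln(10^-4) / ln(0.46321) = -9.2103 / -0.7696 ≈ 11.968
Smallest integer k satisfying the bound: 12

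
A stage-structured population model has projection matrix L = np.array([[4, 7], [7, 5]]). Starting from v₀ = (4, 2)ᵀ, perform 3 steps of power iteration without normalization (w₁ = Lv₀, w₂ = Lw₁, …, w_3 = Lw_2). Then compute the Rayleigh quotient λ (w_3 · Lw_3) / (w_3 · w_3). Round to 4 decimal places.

λ ≈ 11.5176

w1 = Lv₀ = (30, 38)
w2 = Lw1 = (386, 400)
w3 = Lw2 = (4344, 4702)
Lw3 = (50290, 53918)
w3·Lw3 = 4344·50290 + 4702·53918 = 471982196; w3·w3 = 4344·4344 + 4702·4702 = 40979140
λ ≈ 471982196/40979140 = 11.5176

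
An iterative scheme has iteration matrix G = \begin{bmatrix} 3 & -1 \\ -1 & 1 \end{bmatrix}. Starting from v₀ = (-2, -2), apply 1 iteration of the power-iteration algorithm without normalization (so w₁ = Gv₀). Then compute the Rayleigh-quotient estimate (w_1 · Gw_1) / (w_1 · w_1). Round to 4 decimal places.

w1 = Gv₀ = (3·(-2) + (-1)·(-2); (-1)·(-2) + 1·(-2)) = (-4, 0)
Gw1 = (-12, 4)
w1·Gw1 = (-4)·(-12) + 0·4 = 48; w1·w1 = (-4)·(-4) + 0·0 = 16
λ ≈ 48/16 = 3.0000

3.0000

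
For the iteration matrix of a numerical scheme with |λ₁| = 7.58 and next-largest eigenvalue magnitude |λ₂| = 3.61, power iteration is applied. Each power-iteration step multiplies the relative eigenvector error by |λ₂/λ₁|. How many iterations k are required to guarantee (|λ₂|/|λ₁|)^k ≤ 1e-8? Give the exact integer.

|λ₂/λ₁| = 3.61/7.58 = 0.47625
Need k ≥ ln(1e-8) / ln(0.47625) = -18.4207 / -0.7418 ≈ 24.832
Smallest integer k satisfying the bound: 25

25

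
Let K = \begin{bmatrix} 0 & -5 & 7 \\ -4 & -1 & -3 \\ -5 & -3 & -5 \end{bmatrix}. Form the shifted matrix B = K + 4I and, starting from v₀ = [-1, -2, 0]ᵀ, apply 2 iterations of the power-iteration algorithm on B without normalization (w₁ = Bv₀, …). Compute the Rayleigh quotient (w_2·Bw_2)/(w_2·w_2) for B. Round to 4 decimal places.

B = K + 4I has rows (4, -5, 7); (-4, 3, -3); (-5, -3, -1)
w1 = Bv₀ = (6, -2, 11)
w2 = Bw1 = (111, -63, -35)
Bw2 = (514, -528, -331)
w2·Bw2 = 101903; w2·w2 = 17515; μ ≈ 101903/17515 = 5.8180

μ ≈ 5.8180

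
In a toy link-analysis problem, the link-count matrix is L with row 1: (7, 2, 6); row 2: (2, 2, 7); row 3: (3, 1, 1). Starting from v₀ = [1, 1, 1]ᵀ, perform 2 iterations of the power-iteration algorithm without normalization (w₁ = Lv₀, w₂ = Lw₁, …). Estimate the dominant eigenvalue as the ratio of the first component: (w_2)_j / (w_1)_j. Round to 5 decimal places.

w1 = Lv₀ = (7·1 + 2·1 + 6·1; 2·1 + 2·1 + 7·1; 3·1 + 1·1 + 1·1) = (15, 11, 5)
w2 = Lw1 = (7·15 + 2·11 + 6·5; 2·15 + 2·11 + 7·5; 3·15 + 1·11 + 1·5) = (157, 87, 61)
Ratio at component: 157 / 15 = 10.46667

10.46667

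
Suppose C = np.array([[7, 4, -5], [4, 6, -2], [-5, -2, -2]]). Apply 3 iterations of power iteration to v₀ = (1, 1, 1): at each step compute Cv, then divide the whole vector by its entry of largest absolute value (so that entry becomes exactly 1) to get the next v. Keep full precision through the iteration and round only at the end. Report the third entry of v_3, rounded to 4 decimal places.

Cv0 = (6.00000, 8.00000, -9.00000); divide by -9.00000 → v1 = (-0.66667, -0.88889, 1.00000)
Cv1 = (-13.22222, -10.00000, 3.11111); divide by -13.22222 → v2 = (1.00000, 0.75630, -0.23529)
Cv2 = (11.20168, 9.00840, -6.04202); divide by 11.20168 → v3 = (1.00000, 0.80420, -0.53938)
Requested entry of v3: -719/1333 = -0.5394

-0.5394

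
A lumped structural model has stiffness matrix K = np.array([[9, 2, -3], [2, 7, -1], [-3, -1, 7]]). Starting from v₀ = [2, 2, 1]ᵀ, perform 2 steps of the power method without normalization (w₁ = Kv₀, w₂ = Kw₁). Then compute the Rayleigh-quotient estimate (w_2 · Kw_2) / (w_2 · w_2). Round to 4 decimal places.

λ ≈ 11.6085

w1 = Kv₀ = (19, 17, -1)
w2 = Kw1 = (208, 158, -81)
Kw2 = (2431, 1603, -1349)
w2·Kw2 = 208·2431 + 158·1603 + (-81)·(-1349) = 868191; w2·w2 = 208·208 + 158·158 + (-81)·(-81) = 74789
λ ≈ 868191/74789 = 11.6085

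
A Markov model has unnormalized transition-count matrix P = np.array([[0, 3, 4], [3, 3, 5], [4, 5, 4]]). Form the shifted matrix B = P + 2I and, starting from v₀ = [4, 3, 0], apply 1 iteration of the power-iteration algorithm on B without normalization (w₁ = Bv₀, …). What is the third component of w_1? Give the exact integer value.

31

B = P + 2I has rows (2, 3, 4); (3, 5, 5); (4, 5, 6)
w1 = Bv₀ = (17, 27, 31)
Requested component of w1: 31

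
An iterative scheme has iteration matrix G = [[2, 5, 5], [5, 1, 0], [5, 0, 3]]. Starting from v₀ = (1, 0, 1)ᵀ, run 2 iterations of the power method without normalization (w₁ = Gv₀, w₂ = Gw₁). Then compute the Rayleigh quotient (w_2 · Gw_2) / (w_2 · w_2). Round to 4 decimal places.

λ ≈ 9.0739

w1 = Gv₀ = (7, 5, 8)
w2 = Gw1 = (79, 40, 59)
Gw2 = (653, 435, 572)
w2·Gw2 = 79·653 + 40·435 + 59·572 = 102735; w2·w2 = 79·79 + 40·40 + 59·59 = 11322
λ ≈ 102735/11322 = 9.0739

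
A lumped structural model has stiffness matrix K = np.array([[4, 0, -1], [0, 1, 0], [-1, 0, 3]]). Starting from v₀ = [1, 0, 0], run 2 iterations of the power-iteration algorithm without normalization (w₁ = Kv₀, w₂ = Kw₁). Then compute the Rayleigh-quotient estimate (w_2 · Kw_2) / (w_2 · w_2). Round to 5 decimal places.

w1 = Kv₀ = (4·1 + 0·0 + (-1)·0; 0·1 + 1·0 + 0·0; (-1)·1 + 0·0 + 3·0) = (4, 0, -1)
w2 = Kw1 = (4·4 + 0·0 + (-1)·(-1); 0·4 + 1·0 + 0·(-1); (-1)·4 + 0·0 + 3·(-1)) = (17, 0, -7)
Kw2 = (75, 0, -38)
w2·Kw2 = 17·75 + 0·0 + (-7)·(-38) = 1541; w2·w2 = 17·17 + 0·0 + (-7)·(-7) = 338
λ ≈ 1541/338 = 4.55917

λ ≈ 4.55917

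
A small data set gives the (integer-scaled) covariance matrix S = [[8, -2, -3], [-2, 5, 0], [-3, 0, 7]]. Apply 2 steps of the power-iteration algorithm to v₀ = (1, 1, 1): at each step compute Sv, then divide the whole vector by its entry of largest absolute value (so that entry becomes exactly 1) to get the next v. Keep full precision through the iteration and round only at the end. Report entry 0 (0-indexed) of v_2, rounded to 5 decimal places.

0.31579

Sv0 = (3.000000, 3.000000, 4.000000); divide by 4.000000 → v1 = (0.750000, 0.750000, 1.000000)
Sv1 = (1.500000, 2.250000, 4.750000); divide by 4.750000 → v2 = (0.315789, 0.473684, 1.000000)
Requested entry of v2: 6/19 = 0.31579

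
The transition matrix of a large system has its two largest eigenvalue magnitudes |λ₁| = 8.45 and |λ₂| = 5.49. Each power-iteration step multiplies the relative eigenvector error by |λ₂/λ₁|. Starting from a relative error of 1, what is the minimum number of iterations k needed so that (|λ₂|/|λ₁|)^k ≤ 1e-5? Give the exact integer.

27

|λ₂/λ₁| = 5.49/8.45 = 0.64970
Need k ≥ ln(1e-5) / ln(0.64970) = -11.5129 / -0.4312 ≈ 26.697
Smallest integer k satisfying the bound: 27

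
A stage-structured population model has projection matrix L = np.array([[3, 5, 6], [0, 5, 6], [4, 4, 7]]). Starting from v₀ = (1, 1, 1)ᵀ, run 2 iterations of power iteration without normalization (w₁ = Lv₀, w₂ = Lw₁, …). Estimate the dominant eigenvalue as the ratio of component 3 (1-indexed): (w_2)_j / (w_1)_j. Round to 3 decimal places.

w1 = Lv₀ = (3·1 + 5·1 + 6·1; 0·1 + 5·1 + 6·1; 4·1 + 4·1 + 7·1) = (14, 11, 15)
w2 = Lw1 = (3·14 + 5·11 + 6·15; 0·14 + 5·11 + 6·15; 4·14 + 4·11 + 7·15) = (187, 145, 205)
Ratio at component: 205 / 15 = 13.667

λ ≈ 13.667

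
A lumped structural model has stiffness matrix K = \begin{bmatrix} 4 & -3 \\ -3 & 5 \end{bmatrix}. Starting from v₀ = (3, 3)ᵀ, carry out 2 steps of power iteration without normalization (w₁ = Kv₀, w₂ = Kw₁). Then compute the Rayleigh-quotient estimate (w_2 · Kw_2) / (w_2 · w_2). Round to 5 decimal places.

w1 = Kv₀ = (4·3 + (-3)·3; (-3)·3 + 5·3) = (3, 6)
w2 = Kw1 = (4·3 + (-3)·6; (-3)·3 + 5·6) = (-6, 21)
Kw2 = (-87, 123)
w2·Kw2 = (-6)·(-87) + 21·123 = 3105; w2·w2 = (-6)·(-6) + 21·21 = 477
λ ≈ 3105/477 = 6.50943

λ ≈ 6.50943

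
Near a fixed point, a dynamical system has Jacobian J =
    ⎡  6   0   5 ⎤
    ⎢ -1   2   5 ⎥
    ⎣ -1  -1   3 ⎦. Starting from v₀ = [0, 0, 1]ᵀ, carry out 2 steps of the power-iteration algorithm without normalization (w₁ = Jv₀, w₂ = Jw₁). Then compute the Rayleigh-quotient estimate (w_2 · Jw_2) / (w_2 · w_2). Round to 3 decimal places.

4.861

w1 = Jv₀ = (5, 5, 3)
w2 = Jw1 = (45, 20, -1)
Jw2 = (265, -10, -68)
w2·Jw2 = 45·265 + 20·(-10) + (-1)·(-68) = 11793; w2·w2 = 45·45 + 20·20 + (-1)·(-1) = 2426
λ ≈ 11793/2426 = 4.861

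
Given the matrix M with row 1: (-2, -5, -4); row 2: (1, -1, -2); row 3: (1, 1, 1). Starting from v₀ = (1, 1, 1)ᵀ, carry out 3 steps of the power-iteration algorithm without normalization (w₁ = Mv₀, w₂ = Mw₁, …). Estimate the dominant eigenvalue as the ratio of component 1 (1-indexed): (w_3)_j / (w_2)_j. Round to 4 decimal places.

w1 = Mv₀ = ((-2)·1 + (-5)·1 + (-4)·1; 1·1 + (-1)·1 + (-2)·1; 1·1 + 1·1 + 1·1) = (-11, -2, 3)
w2 = Mw1 = ((-2)·(-11) + (-5)·(-2) + (-4)·3; 1·(-11) + (-1)·(-2) + (-2)·3; 1·(-11) + 1·(-2) + 1·3) = (20, -15, -10)
w3 = Mw2 = (75, 55, -5)
Ratio at component: 75 / 20 = 3.7500

λ ≈ 3.7500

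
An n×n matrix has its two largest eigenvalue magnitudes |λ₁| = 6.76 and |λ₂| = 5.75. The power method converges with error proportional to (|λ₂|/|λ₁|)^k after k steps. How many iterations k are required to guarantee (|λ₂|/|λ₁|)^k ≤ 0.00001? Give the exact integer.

72

|λ₂/λ₁| = 5.75/6.76 = 0.85059
Need k ≥ ln(0.00001) / ln(0.85059) = -11.5129 / -0.1618 ≈ 71.145
Smallest integer k satisfying the bound: 72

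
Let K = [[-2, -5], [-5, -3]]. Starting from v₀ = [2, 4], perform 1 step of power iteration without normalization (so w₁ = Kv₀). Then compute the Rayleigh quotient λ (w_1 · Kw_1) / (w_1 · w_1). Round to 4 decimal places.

w1 = Kv₀ = ((-2)·2 + (-5)·4; (-5)·2 + (-3)·4) = (-24, -22)
Kw1 = (158, 186)
w1·Kw1 = (-24)·158 + (-22)·186 = -7884; w1·w1 = (-24)·(-24) + (-22)·(-22) = 1060
λ ≈ -7884/1060 = -7.4377

-7.4377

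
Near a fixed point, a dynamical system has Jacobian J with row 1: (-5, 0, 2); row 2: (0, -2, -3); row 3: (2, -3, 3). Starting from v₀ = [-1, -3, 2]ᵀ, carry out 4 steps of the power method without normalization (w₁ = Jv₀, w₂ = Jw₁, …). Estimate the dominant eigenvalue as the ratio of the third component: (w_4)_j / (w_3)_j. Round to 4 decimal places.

w1 = Jv₀ = (9, 0, 13)
w2 = Jw1 = (-19, -39, 57)
w3 = Jw2 = (209, -93, 250)
w4 = Jw3 = (-545, -564, 1447)
Ratio at component: 1447 / 250 = 5.7880

5.7880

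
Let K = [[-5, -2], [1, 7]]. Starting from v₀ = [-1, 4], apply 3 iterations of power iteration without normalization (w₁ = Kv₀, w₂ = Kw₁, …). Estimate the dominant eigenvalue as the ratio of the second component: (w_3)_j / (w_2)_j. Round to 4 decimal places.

λ ≈ 6.7903

w1 = Kv₀ = (-3, 27)
w2 = Kw1 = (-39, 186)
w3 = Kw2 = (-177, 1263)
Ratio at component: 1263 / 186 = 6.7903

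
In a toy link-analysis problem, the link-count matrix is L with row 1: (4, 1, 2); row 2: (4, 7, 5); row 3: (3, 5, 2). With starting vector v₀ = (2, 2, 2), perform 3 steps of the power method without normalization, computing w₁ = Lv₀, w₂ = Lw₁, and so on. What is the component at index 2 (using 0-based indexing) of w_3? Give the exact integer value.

w1 = Lv₀ = (14, 32, 20)
w2 = Lw1 = (128, 380, 242)
w3 = Lw2 = (1376, 4382, 2768)
The requested component of w3 is 2768.

2768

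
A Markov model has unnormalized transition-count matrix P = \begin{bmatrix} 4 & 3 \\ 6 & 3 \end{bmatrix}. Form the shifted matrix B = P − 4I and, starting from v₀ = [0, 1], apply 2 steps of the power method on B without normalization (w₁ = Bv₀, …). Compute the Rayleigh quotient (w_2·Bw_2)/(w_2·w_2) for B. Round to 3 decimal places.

B = P − 4I has rows (0, 3); (6, -1)
w1 = Bv₀ = (0·0 + 3·1; 6·0 + (-1)·1) = (3, -1)
w2 = Bw1 = (0·3 + 3·(-1); 6·3 + (-1)·(-1)) = (-3, 19)
Bw2 = (57, -37)
w2·Bw2 = -874; w2·w2 = 370; μ ≈ -874/370 = -2.362

μ ≈ -2.362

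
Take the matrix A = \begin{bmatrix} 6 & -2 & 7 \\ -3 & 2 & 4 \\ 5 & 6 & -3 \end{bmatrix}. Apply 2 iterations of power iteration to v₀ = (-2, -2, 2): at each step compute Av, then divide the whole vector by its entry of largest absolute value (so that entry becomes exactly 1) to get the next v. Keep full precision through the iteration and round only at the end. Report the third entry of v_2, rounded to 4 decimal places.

-0.9667

Av0 = (6.00000, 10.00000, -28.00000); divide by -28.00000 → v1 = (-0.21429, -0.35714, 1.00000)
Av1 = (6.42857, 3.92857, -6.21429); divide by 6.42857 → v2 = (1.00000, 0.61111, -0.96667)
Requested entry of v2: 174/-180 = -0.9667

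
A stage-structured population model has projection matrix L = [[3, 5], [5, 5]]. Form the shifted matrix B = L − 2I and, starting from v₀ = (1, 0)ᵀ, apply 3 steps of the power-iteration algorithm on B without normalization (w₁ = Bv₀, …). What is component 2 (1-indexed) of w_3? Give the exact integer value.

190

B = L − 2I has rows (1, 5); (5, 3)
w1 = Bv₀ = (1, 5)
w2 = Bw1 = (26, 20)
w3 = Bw2 = (126, 190)
Requested component of w3: 190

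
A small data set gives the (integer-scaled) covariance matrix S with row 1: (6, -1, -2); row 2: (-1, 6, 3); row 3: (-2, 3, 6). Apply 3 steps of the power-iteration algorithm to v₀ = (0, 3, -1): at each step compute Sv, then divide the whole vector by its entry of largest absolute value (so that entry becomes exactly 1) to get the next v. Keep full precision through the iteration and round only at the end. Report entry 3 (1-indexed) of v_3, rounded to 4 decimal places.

Sv0 = (-1.00000, 15.00000, 3.00000); divide by 15.00000 → v1 = (-0.06667, 1.00000, 0.20000)
Sv1 = (-1.80000, 6.66667, 4.33333); divide by 6.66667 → v2 = (-0.27000, 1.00000, 0.65000)
Sv2 = (-3.92000, 8.22000, 7.44000); divide by 8.22000 → v3 = (-0.47689, 1.00000, 0.90511)
Requested entry of v3: 744/822 = 0.9051

0.9051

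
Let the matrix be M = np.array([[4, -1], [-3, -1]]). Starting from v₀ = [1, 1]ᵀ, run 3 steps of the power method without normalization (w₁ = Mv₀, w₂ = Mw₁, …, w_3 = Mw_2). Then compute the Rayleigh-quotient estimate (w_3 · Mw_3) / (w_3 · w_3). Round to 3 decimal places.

w1 = Mv₀ = (4·1 + (-1)·1; (-3)·1 + (-1)·1) = (3, -4)
w2 = Mw1 = (4·3 + (-1)·(-4); (-3)·3 + (-1)·(-4)) = (16, -5)
w3 = Mw2 = (69, -43)
Mw3 = (319, -164)
w3·Mw3 = 69·319 + (-43)·(-164) = 29063; w3·w3 = 69·69 + (-43)·(-43) = 6610
λ ≈ 29063/6610 = 4.397

4.397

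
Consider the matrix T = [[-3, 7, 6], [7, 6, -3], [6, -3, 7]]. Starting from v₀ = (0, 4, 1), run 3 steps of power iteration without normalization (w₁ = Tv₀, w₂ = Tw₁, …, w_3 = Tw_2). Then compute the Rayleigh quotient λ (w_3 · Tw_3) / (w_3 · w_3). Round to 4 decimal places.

w1 = Tv₀ = ((-3)·0 + 7·4 + 6·1; 7·0 + 6·4 + (-3)·1; 6·0 + (-3)·4 + 7·1) = (34, 21, -5)
w2 = Tw1 = ((-3)·34 + 7·21 + 6·(-5); 7·34 + 6·21 + (-3)·(-5); 6·34 + (-3)·21 + 7·(-5)) = (15, 379, 106)
w3 = Tw2 = (3244, 2061, -305)
Tw3 = (2865, 35989, 11146)
w3·Tw3 = 3244·2865 + 2061·35989 + (-305)·11146 = 80067859; w3·w3 = 3244·3244 + 2061·2061 + (-305)·(-305) = 14864282
λ ≈ 80067859/14864282 = 5.3866

λ ≈ 5.3866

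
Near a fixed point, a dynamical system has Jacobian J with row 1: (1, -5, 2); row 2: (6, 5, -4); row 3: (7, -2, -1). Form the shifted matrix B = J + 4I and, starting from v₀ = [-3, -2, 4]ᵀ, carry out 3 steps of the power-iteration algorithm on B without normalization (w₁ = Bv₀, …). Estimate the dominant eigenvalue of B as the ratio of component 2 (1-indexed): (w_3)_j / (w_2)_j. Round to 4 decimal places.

B = J + 4I has rows (5, -5, 2); (6, 9, -4); (7, -2, 3)
w1 = Bv₀ = (5·(-3) + (-5)·(-2) + 2·4; 6·(-3) + 9·(-2) + (-4)·4; 7·(-3) + (-2)·(-2) + 3·4) = (3, -52, -5)
w2 = Bw1 = (5·3 + (-5)·(-52) + 2·(-5); 6·3 + 9·(-52) + (-4)·(-5); 7·3 + (-2)·(-52) + 3·(-5)) = (265, -430, 110)
w3 = Bw2 = (3695, -2720, 3045)
Ratio: -2720/-430 = 6.3256

6.3256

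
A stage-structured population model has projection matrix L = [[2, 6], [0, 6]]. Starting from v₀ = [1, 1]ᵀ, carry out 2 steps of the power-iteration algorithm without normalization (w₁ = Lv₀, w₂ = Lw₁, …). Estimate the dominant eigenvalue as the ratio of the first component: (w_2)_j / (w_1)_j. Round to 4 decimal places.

λ ≈ 6.5000

w1 = Lv₀ = (8, 6)
w2 = Lw1 = (52, 36)
Ratio at component: 52 / 8 = 6.5000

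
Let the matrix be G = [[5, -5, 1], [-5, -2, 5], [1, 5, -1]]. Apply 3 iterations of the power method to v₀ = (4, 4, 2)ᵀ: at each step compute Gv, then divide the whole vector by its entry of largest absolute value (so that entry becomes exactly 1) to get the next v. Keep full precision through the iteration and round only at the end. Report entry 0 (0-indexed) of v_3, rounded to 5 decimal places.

0.12570

Gv0 = (2.000000, -18.000000, 22.000000); divide by 22.000000 → v1 = (0.090909, -0.818182, 1.000000)
Gv1 = (5.545455, 6.181818, -5.000000); divide by 6.181818 → v2 = (0.897059, 1.000000, -0.808824)
Gv2 = (-1.323529, -10.529412, 6.705882); divide by -10.529412 → v3 = (0.125698, 1.000000, -0.636872)
Requested entry of v3: -180/-1432 = 0.12570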